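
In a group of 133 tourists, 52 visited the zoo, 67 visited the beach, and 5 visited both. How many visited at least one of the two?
|A∪B| = |A| + |B| - |A∩B| = 52 + 67 - 5 = 114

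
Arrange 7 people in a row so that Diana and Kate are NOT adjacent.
Total - adjacent = 7! - (7-1)!×2 = 5040 - 1440 = 3600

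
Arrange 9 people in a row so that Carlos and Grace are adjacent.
Treat as block: (9-1)! × 2! = 40320 × 2 = 80640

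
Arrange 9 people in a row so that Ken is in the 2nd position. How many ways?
Fix one position: (9-1)! = 40320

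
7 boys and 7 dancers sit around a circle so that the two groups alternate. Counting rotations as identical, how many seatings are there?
Fix one of the boys: (7-1)! ways for the remaining boys, × 7! ways for the dancers = 720 × 5040 = 3628800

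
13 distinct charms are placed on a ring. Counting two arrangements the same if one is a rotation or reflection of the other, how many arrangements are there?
(13-1)!/2 = 479001600/2 = 239500800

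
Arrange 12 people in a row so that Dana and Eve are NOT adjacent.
Total - adjacent = 12! - (12-1)!×2 = 479001600 - 79833600 = 399168000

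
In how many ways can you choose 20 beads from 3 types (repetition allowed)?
C(20+3-1, 3-1) = C(22, 2) = 231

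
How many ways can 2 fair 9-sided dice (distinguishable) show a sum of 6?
Coefficient of x^6 in (x + x² + ... + x^9)^2. By inclusion-exclusion on dice exceeding 9: Σ_j (-1)^j C(2,j)·C(6-1-9j, 1) = C(2,0)·C(5,1) = 1·5 = 5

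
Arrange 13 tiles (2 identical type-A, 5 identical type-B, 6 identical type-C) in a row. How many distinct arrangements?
13! / (2! × 5! × 6!) = 36036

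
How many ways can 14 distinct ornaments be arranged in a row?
14! = 87178291200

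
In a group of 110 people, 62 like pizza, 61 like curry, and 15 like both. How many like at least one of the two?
|A∪B| = |A| + |B| - |A∩B| = 62 + 61 - 15 = 108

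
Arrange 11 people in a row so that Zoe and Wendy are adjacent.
Treat as block: (11-1)! × 2! = 3628800 × 2 = 7257600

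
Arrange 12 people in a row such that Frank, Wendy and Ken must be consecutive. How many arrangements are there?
Treat the 3 as one block: (12-3+1)! × 3! = 3628800 × 6 = 21772800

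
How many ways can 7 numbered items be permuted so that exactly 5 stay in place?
Choose the 5 fixed points C(7,5) = 21, derange the rest: !2 = Σ_{j=0}^{2} (-1)^j·2!/j! = 2 - 2 + 1 = 1. Product = 21 × 1 = 21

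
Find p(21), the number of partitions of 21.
Pentagonal recurrence p(n) = p(n-1) + p(n-2) - p(n-5) - p(n-7) + p(n-12) + p(n-15) - ... gives p(0..20) = 1, 1, 2, 3, 5, 7, 11, 15, 22, 30, 42, 56, 77, 101, 135, 176, 231, 297, 385, 490, 627. p(21) = p(20) + p(19) - p(16) - p(14) + p(9) + p(6) = 627 + 490 - 231 - 135 + 30 + 11 = 792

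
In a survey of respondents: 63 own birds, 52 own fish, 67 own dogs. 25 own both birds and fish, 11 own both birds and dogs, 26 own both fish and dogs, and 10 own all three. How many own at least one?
|A∪B∪C| = 63+52+67-25-11-26+10 = 130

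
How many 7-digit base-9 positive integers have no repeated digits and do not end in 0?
Last digit: 8 nonzero choices. First digit: 7 (nonzero, ≠last). Middle 5: P(7,5) = 2520. Total = 141120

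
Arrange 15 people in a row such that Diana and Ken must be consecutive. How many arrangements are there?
Treat the 2 as one block: (15-2+1)! × 2! = 87178291200 × 2 = 174356582400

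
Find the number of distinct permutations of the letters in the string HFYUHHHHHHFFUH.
14! / (3! × 1! × 2! × 8!) = 180180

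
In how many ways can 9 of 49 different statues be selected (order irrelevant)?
C(49,9) = 49!/(9!×40!) = 2054455634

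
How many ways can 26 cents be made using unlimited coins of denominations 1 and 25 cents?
Coefficient of x^26 in 1/(1-x^1) · 1/(1-x^25). Use j coins of 25 for j = 0..⌊26/25⌋ = 1, the rest in 1s: 1 + 1 = 2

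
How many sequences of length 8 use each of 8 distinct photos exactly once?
8! = 40320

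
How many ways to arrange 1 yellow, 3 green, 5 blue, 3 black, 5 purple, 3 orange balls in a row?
20! / (1! × 3! × 5! × 3! × 5! × 3!) = 782183001600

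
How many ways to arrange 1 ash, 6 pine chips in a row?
7! / (1! × 6!) = 7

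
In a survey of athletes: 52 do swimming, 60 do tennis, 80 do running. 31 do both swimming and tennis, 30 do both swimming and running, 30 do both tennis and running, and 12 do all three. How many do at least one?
|A∪B∪C| = 52+60+80-31-30-30+12 = 113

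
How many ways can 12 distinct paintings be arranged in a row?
12! = 479001600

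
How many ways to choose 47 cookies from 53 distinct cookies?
C(53,47) = 53!/(47!×6!) = 22957480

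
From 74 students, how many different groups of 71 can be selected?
C(74,71) = 74!/(71!×3!) = 64824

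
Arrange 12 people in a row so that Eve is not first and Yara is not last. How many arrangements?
By inclusion-exclusion: 12! - 2×(12-1)! + (12-2)! = 479001600 - 79833600 + 3628800 = 402796800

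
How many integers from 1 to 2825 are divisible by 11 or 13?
⌊2825/11⌋ + ⌊2825/13⌋ - ⌊2825/143⌋ = 256 + 217 - 19 = 454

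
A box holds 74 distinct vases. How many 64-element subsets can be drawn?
C(74,64) = 74!/(64!×10!) = 718406958841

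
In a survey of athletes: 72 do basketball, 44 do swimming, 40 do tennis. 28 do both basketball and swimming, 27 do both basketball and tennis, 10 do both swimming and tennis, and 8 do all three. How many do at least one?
|A∪B∪C| = 72+44+40-28-27-10+8 = 99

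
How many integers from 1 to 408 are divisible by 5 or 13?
⌊408/5⌋ + ⌊408/13⌋ - ⌊408/65⌋ = 81 + 31 - 6 = 106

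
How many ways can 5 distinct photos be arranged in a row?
5! = 120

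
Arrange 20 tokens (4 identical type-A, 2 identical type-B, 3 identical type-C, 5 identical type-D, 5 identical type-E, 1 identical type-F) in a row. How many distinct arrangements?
20! / (4! × 2! × 3! × 5! × 5! × 1!) = 586637251200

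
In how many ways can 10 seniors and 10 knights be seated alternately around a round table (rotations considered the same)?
Fix one of the seniors: (10-1)! ways for the remaining seniors, × 10! ways for the knights = 362880 × 3628800 = 1316818944000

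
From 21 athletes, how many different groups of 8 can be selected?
C(21,8) = 21!/(8!×13!) = 203490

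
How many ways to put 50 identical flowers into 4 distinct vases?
C(50+4-1, 4-1) = C(53, 3) = 23426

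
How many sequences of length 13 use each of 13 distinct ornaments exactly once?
13! = 6227020800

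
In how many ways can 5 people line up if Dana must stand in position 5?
Fix one position: (5-1)! = 24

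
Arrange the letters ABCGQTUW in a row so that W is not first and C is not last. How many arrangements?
By inclusion-exclusion: 8! - 2×(8-1)! + (8-2)! = 40320 - 10080 + 720 = 30960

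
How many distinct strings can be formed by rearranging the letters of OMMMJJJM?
8! / (1! × 3! × 4!) = 280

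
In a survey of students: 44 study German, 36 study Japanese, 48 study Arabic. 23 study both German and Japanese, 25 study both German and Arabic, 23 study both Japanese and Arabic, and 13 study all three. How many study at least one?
|A∪B∪C| = 44+36+48-23-25-23+13 = 70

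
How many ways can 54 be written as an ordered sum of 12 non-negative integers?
C(54+12-1, 12-1) = C(65, 11) = 895068996640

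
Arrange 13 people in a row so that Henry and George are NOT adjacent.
Total - adjacent = 13! - (13-1)!×2 = 6227020800 - 958003200 = 5269017600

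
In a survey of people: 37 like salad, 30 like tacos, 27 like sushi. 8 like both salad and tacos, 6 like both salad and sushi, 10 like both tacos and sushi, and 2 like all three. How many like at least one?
|A∪B∪C| = 37+30+27-8-6-10+2 = 72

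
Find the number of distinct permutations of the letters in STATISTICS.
10! / (3! × 3! × 1! × 2! × 1!) = 50400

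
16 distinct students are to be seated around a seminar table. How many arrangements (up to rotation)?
Circular: fix one position, arrange the rest. (16-1)! = 1307674368000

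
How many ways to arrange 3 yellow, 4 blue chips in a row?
7! / (3! × 4!) = 35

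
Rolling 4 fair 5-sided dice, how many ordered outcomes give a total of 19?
Coefficient of x^19 in (x + x² + ... + x^5)^4. By inclusion-exclusion on dice exceeding 5: Σ_j (-1)^j C(4,j)·C(19-1-5j, 3) = C(4,0)·C(18,3) - C(4,1)·C(13,3) + C(4,2)·C(8,3) - C(4,3)·C(3,3) = 1·816 - 4·286 + 6·56 - 4·1 = 4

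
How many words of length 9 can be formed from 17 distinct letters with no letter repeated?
P(17,9) = 17!/(17-9)! = 8821612800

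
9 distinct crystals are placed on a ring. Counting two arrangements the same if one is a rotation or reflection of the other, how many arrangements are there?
(9-1)!/2 = 40320/2 = 20160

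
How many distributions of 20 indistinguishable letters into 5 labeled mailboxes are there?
C(20+5-1, 5-1) = C(24, 4) = 10626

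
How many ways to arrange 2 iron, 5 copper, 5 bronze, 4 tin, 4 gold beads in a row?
20! / (2! × 5! × 5! × 4! × 4!) = 146659312800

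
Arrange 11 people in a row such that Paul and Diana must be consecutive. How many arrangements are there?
Treat the 2 as one block: (11-2+1)! × 2! = 3628800 × 2 = 7257600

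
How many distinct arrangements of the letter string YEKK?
4! / (2! × 1! × 1!) = 12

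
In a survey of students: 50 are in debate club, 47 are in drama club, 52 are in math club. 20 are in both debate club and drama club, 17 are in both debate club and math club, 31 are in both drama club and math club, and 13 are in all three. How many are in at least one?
|A∪B∪C| = 50+47+52-20-17-31+13 = 94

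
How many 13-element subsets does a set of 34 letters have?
C(34,13) = 34!/(13!×21!) = 927983760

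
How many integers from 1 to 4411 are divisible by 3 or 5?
⌊4411/3⌋ + ⌊4411/5⌋ - ⌊4411/15⌋ = 1470 + 882 - 294 = 2058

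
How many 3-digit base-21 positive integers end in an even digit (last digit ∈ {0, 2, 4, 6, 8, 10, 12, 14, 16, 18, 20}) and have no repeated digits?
Last∈{0,2,4,6,8,10,12,14,16,18,20}. Last=0: 380. Last nonzero: 10×19×P(19,1) = 3610. Total = 3990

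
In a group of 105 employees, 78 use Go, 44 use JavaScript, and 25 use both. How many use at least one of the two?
|A∪B| = |A| + |B| - |A∩B| = 78 + 44 - 25 = 97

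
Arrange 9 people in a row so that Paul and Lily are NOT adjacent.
Total - adjacent = 9! - (9-1)!×2 = 362880 - 80640 = 282240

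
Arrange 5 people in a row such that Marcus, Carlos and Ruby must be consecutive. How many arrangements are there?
Treat the 3 as one block: (5-3+1)! × 3! = 6 × 6 = 36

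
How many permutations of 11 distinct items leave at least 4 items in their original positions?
Exactly j fixed points: C(11,j)·!(11-j); sum over j ≥ 4 (derangement numbers via !m = (m-1)·(!(m-1) + !(m-2)): !0..!7 = 1, 0, 1, 2, 9, 44, 265, 1854). Σ_{j=4}^{11} C(11,j)·!(11-j) = C(11,4)·!7 + C(11,5)·!6 + C(11,6)·!5 + C(11,7)·!4 + C(11,8)·!3 + C(11,9)·!2 + C(11,10)·!1 + C(11,11)·!0 = 330·1854 + 462·265 + 462·44 + 330·9 + 165·2 + 55·1 + 11·0 + 1·1 = 757934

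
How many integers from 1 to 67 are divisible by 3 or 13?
⌊67/3⌋ + ⌊67/13⌋ - ⌊67/39⌋ = 22 + 5 - 1 = 26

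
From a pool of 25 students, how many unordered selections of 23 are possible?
C(25,23) = 25!/(23!×2!) = 300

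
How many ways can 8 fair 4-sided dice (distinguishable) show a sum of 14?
Coefficient of x^14 in (x + x² + ... + x^4)^8. By inclusion-exclusion on dice exceeding 4: Σ_j (-1)^j C(8,j)·C(14-1-4j, 7) = C(8,0)·C(13,7) - C(8,1)·C(9,7) = 1·1716 - 8·36 = 1428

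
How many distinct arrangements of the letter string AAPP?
4! / (2! × 2!) = 6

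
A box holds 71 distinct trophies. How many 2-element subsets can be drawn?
C(71,2) = 71!/(2!×69!) = 2485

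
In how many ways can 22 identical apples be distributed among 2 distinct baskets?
C(22+2-1, 2-1) = C(23, 1) = 23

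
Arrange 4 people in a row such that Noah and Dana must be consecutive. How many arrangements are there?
Treat the 2 as one block: (4-2+1)! × 2! = 6 × 2 = 12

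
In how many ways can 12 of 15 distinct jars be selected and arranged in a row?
P(15,12) = 15!/(15-12)! = 217945728000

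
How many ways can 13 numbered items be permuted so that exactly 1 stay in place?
Choose the 1 fixed point C(13,1) = 13, derange the rest: !12 = Σ_{j=0}^{12} (-1)^j·12!/j! = 479001600 - 479001600 + 239500800 - 79833600 + 19958400 - 3991680 + 665280 - 95040 + 11880 - 1320 + 132 - 12 + 1 = 176214841. Product = 13 × 176214841 = 2290792933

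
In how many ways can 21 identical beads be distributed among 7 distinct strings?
C(21+7-1, 7-1) = C(27, 6) = 296010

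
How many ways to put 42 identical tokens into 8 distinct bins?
C(42+8-1, 8-1) = C(49, 7) = 85900584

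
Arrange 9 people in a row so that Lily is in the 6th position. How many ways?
Fix one position: (9-1)! = 40320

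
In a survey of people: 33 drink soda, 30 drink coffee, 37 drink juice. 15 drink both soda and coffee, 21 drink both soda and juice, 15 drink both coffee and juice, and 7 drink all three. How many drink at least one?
|A∪B∪C| = 33+30+37-15-21-15+7 = 56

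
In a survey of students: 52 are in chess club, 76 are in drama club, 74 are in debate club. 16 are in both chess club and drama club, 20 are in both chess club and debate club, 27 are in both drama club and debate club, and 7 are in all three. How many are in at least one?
|A∪B∪C| = 52+76+74-16-20-27+7 = 146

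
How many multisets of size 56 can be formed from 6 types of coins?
C(56+6-1, 6-1) = C(61, 5) = 5949147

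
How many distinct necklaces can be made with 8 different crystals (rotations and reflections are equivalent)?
(8-1)!/2 = 5040/2 = 2520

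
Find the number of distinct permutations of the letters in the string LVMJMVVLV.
9! / (1! × 2! × 4! × 2!) = 3780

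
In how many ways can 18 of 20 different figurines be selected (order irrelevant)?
C(20,18) = 20!/(18!×2!) = 190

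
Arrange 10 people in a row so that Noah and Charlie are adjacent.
Treat as block: (10-1)! × 2! = 362880 × 2 = 725760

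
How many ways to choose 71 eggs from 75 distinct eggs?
C(75,71) = 75!/(71!×4!) = 1215450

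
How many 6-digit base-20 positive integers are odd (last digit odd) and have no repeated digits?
Last∈{1,3,5,7,9,11,13,15,17,19}. Last=0: 0. Last nonzero: 10×18×P(18,4) = 13219200. Total = 13219200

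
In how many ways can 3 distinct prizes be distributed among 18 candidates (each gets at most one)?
P(18,3) = 18!/(18-3)! = 4896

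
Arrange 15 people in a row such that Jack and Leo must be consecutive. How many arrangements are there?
Treat the 2 as one block: (15-2+1)! × 2! = 87178291200 × 2 = 174356582400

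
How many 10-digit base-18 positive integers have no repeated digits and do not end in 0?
Last digit: 17 nonzero choices. First digit: 16 (nonzero, ≠last). Middle 8: P(16,8) = 518918400. Total = 141145804800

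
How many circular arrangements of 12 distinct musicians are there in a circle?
Circular: fix one position, arrange the rest. (12-1)! = 39916800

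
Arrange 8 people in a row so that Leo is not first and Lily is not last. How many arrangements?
By inclusion-exclusion: 8! - 2×(8-1)! + (8-2)! = 40320 - 10080 + 720 = 30960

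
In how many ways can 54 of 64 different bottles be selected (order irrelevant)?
C(64,54) = 64!/(54!×10!) = 151473214816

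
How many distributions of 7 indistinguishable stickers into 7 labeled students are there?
C(7+7-1, 7-1) = C(13, 6) = 1716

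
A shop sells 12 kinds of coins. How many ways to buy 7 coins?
C(7+12-1, 12-1) = C(18, 11) = 31824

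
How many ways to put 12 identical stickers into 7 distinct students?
C(12+7-1, 7-1) = C(18, 6) = 18564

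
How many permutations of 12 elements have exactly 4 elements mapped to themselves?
Choose the 4 fixed points C(12,4) = 495, derange the rest: !8 = Σ_{j=0}^{8} (-1)^j·8!/j! = 40320 - 40320 + 20160 - 6720 + 1680 - 336 + 56 - 8 + 1 = 14833. Product = 495 × 14833 = 7342335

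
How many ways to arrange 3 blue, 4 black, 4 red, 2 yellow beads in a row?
13! / (3! × 4! × 4! × 2!) = 900900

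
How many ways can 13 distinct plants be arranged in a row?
13! = 6227020800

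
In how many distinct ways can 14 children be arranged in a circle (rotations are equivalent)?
Circular: fix one position, arrange the rest. (14-1)! = 6227020800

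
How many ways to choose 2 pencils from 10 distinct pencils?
C(10,2) = 10!/(2!×8!) = 45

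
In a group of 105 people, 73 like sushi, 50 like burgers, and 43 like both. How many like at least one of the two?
|A∪B| = |A| + |B| - |A∩B| = 73 + 50 - 43 = 80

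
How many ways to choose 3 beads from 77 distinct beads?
C(77,3) = 77!/(3!×74!) = 73150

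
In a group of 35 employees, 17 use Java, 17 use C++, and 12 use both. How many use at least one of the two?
|A∪B| = |A| + |B| - |A∩B| = 17 + 17 - 12 = 22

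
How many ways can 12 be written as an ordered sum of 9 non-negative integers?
C(12+9-1, 9-1) = C(20, 8) = 125970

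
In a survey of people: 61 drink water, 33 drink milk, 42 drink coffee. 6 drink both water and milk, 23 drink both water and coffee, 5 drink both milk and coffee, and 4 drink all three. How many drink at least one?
|A∪B∪C| = 61+33+42-6-23-5+4 = 106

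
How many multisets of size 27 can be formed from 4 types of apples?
C(27+4-1, 4-1) = C(30, 3) = 4060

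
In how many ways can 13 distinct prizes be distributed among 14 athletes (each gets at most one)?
P(14,13) = 14!/(14-13)! = 87178291200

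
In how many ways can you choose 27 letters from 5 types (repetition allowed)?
C(27+5-1, 5-1) = C(31, 4) = 31465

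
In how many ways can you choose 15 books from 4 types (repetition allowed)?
C(15+4-1, 4-1) = C(18, 3) = 816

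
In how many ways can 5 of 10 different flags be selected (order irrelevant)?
C(10,5) = 10!/(5!×5!) = 252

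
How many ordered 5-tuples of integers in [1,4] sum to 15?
Coefficient of x^15 in (x + x² + ... + x^4)^5. By inclusion-exclusion on dice exceeding 4: Σ_j (-1)^j C(5,j)·C(15-1-4j, 4) = C(5,0)·C(14,4) - C(5,1)·C(10,4) + C(5,2)·C(6,4) = 1·1001 - 5·210 + 10·15 = 101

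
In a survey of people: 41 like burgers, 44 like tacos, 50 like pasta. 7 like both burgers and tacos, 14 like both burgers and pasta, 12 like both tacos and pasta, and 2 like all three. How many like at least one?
|A∪B∪C| = 41+44+50-7-14-12+2 = 104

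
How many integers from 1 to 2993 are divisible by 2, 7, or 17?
⌊2993/2⌋+⌊2993/7⌋+⌊2993/17⌋ - ⌊2993/14⌋-⌊2993/34⌋-⌊2993/119⌋ + ⌊2993/238⌋ = 1496+427+176 - 213-88-25 + 12 = 1785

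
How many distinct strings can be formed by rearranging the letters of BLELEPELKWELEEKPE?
17! / (7! × 1! × 4! × 1! × 2! × 2!) = 735134400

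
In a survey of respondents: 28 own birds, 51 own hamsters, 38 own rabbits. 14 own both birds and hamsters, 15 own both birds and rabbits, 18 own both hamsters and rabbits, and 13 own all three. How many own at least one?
|A∪B∪C| = 28+51+38-14-15-18+13 = 83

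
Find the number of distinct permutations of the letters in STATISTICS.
10! / (3! × 3! × 1! × 2! × 1!) = 50400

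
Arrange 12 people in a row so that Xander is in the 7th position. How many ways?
Fix one position: (12-1)! = 39916800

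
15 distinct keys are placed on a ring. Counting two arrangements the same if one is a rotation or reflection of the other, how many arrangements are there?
(15-1)!/2 = 87178291200/2 = 43589145600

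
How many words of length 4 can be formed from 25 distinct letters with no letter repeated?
P(25,4) = 25!/(25-4)! = 303600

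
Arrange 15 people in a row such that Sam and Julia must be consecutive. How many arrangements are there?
Treat the 2 as one block: (15-2+1)! × 2! = 87178291200 × 2 = 174356582400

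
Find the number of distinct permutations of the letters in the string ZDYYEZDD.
8! / (2! × 3! × 1! × 2!) = 1680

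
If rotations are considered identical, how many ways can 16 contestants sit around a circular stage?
Circular: fix one position, arrange the rest. (16-1)! = 1307674368000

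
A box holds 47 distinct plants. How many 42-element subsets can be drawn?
C(47,42) = 47!/(42!×5!) = 1533939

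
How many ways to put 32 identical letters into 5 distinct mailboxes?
C(32+5-1, 5-1) = C(36, 4) = 58905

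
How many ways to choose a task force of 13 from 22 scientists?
C(22,13) = 22!/(13!×9!) = 497420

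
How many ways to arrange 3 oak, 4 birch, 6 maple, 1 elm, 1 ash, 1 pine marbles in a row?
16! / (3! × 4! × 6! × 1! × 1! × 1!) = 201801600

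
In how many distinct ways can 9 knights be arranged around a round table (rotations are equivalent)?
Circular: fix one position, arrange the rest. (9-1)! = 40320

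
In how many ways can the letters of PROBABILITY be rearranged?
11! / (1! × 1! × 1! × 2! × 1! × 2! × 1! × 1! × 1!) = 9979200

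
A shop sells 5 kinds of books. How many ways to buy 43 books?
C(43+5-1, 5-1) = C(47, 4) = 178365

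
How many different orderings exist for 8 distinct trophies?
8! = 40320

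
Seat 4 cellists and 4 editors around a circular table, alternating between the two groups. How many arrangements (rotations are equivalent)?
Fix one of the cellists: (4-1)! ways for the remaining cellists, × 4! ways for the editors = 6 × 24 = 144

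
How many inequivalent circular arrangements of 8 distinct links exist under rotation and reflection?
(8-1)!/2 = 5040/2 = 2520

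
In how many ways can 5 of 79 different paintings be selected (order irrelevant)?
C(79,5) = 79!/(5!×74!) = 22537515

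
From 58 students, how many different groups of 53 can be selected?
C(58,53) = 58!/(53!×5!) = 4582116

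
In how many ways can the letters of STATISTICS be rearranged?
10! / (3! × 3! × 1! × 2! × 1!) = 50400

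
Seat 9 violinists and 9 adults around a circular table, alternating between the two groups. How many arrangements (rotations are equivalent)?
Fix one of the violinists: (9-1)! ways for the remaining violinists, × 9! ways for the adults = 40320 × 362880 = 14631321600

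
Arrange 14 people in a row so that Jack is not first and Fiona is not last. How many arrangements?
By inclusion-exclusion: 14! - 2×(14-1)! + (14-2)! = 87178291200 - 12454041600 + 479001600 = 75203251200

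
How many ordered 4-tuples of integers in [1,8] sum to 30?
Coefficient of x^30 in (x + x² + ... + x^8)^4. By inclusion-exclusion on dice exceeding 8: Σ_j (-1)^j C(4,j)·C(30-1-8j, 3) = C(4,0)·C(29,3) - C(4,1)·C(21,3) + C(4,2)·C(13,3) - C(4,3)·C(5,3) = 1·3654 - 4·1330 + 6·286 - 4·10 = 10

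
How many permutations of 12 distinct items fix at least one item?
Complement of the derangements. !12 = Σ_{j=0}^{12} (-1)^j·12!/j! = 479001600 - 479001600 + 239500800 - 79833600 + 19958400 - 3991680 + 665280 - 95040 + 11880 - 1320 + 132 - 12 + 1 = 176214841. 12! - !12 = 479001600 - 176214841 = 302786759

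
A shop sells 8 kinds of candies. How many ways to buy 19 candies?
C(19+8-1, 8-1) = C(26, 7) = 657800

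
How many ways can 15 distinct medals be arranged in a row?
15! = 1307674368000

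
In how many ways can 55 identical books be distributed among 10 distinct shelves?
C(55+10-1, 10-1) = C(64, 9) = 27540584512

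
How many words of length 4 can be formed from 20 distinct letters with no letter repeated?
P(20,4) = 20!/(20-4)! = 116280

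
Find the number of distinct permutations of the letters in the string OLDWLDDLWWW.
11! / (3! × 1! × 3! × 4!) = 46200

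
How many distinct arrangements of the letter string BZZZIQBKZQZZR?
13! / (1! × 1! × 2! × 2! × 6! × 1!) = 2162160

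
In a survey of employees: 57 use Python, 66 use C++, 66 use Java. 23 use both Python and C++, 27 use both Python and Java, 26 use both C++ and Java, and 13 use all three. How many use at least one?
|A∪B∪C| = 57+66+66-23-27-26+13 = 126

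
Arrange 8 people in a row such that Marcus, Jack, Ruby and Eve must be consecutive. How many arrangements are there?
Treat the 4 as one block: (8-4+1)! × 4! = 120 × 24 = 2880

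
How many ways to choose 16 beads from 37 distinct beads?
C(37,16) = 37!/(16!×21!) = 12875774670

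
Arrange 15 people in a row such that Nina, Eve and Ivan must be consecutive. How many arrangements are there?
Treat the 3 as one block: (15-3+1)! × 3! = 6227020800 × 6 = 37362124800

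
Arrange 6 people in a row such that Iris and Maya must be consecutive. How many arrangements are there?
Treat the 2 as one block: (6-2+1)! × 2! = 120 × 2 = 240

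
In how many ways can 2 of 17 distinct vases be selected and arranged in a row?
P(17,2) = 17!/(17-2)! = 272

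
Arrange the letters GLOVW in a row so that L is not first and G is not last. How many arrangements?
By inclusion-exclusion: 5! - 2×(5-1)! + (5-2)! = 120 - 48 + 6 = 78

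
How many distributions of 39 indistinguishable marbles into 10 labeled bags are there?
C(39+10-1, 10-1) = C(48, 9) = 1677106640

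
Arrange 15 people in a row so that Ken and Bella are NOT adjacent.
Total - adjacent = 15! - (15-1)!×2 = 1307674368000 - 174356582400 = 1133317785600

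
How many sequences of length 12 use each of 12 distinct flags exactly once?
12! = 479001600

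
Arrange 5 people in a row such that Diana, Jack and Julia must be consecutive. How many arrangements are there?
Treat the 3 as one block: (5-3+1)! × 3! = 6 × 6 = 36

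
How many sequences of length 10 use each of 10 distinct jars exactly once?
10! = 3628800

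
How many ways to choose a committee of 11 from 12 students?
C(12,11) = 12!/(11!×1!) = 12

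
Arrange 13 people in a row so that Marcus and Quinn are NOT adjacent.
Total - adjacent = 13! - (13-1)!×2 = 6227020800 - 958003200 = 5269017600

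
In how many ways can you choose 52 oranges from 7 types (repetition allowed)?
C(52+7-1, 7-1) = C(58, 6) = 40475358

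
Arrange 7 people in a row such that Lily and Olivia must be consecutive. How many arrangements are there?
Treat the 2 as one block: (7-2+1)! × 2! = 720 × 2 = 1440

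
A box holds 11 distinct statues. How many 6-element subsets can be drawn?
C(11,6) = 11!/(6!×5!) = 462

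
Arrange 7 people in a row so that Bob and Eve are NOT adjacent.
Total - adjacent = 7! - (7-1)!×2 = 5040 - 1440 = 3600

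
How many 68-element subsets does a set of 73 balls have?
C(73,68) = 73!/(68!×5!) = 15020334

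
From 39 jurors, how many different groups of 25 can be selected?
C(39,25) = 39!/(25!×14!) = 15084504396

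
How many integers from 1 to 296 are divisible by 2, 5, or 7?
⌊296/2⌋+⌊296/5⌋+⌊296/7⌋ - ⌊296/10⌋-⌊296/14⌋-⌊296/35⌋ + ⌊296/70⌋ = 148+59+42 - 29-21-8 + 4 = 195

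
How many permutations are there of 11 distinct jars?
11! = 39916800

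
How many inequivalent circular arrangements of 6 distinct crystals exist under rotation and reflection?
(6-1)!/2 = 120/2 = 60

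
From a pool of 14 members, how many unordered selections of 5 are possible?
C(14,5) = 14!/(5!×9!) = 2002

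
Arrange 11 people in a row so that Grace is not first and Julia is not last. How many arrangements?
By inclusion-exclusion: 11! - 2×(11-1)! + (11-2)! = 39916800 - 7257600 + 362880 = 33022080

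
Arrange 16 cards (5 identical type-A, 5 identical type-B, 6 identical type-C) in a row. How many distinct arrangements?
16! / (5! × 5! × 6!) = 2018016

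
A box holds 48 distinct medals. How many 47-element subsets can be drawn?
C(48,47) = 48!/(47!×1!) = 48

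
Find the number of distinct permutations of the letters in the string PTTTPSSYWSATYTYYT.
17! / (1! × 1! × 4! × 3! × 6! × 2!) = 1715313600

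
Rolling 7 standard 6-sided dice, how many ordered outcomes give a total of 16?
Coefficient of x^16 in (x + x² + ... + x^6)^7. By inclusion-exclusion on dice exceeding 6: Σ_j (-1)^j C(7,j)·C(16-1-6j, 6) = C(7,0)·C(15,6) - C(7,1)·C(9,6) = 1·5005 - 7·84 = 4417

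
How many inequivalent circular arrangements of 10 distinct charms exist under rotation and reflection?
(10-1)!/2 = 362880/2 = 181440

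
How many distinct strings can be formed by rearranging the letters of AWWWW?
5! / (4! × 1!) = 5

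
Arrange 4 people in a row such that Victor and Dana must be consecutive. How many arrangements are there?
Treat the 2 as one block: (4-2+1)! × 2! = 6 × 2 = 12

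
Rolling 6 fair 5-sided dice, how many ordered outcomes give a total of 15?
Coefficient of x^15 in (x + x² + ... + x^5)^6. By inclusion-exclusion on dice exceeding 5: Σ_j (-1)^j C(6,j)·C(15-1-5j, 5) = C(6,0)·C(14,5) - C(6,1)·C(9,5) = 1·2002 - 6·126 = 1246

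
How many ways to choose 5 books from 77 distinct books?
C(77,5) = 77!/(5!×72!) = 19757815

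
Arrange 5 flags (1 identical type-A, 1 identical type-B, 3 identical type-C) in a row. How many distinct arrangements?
5! / (1! × 1! × 3!) = 20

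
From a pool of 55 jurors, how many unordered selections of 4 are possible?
C(55,4) = 55!/(4!×51!) = 341055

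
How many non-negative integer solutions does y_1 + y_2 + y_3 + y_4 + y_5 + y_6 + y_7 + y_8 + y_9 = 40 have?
C(40+9-1, 9-1) = C(48, 8) = 377348994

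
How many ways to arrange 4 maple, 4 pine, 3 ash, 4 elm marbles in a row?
15! / (4! × 4! × 3! × 4!) = 15765750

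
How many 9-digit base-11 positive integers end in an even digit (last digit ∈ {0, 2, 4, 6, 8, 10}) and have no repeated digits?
Last∈{0,2,4,6,8,10}. Last=0: 1814400. Last nonzero: 5×9×P(9,7) = 8164800. Total = 9979200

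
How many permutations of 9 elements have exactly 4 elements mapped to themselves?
Choose the 4 fixed points C(9,4) = 126, derange the rest: !5 = Σ_{j=0}^{5} (-1)^j·5!/j! = 120 - 120 + 60 - 20 + 5 - 1 = 44. Product = 126 × 44 = 5544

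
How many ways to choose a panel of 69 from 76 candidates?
C(76,69) = 76!/(69!×7!) = 2186189400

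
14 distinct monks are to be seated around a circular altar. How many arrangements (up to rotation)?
Circular: fix one position, arrange the rest. (14-1)! = 6227020800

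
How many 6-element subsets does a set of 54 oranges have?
C(54,6) = 54!/(6!×48!) = 25827165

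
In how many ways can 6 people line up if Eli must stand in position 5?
Fix one position: (6-1)! = 120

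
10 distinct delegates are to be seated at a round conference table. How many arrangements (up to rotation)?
Circular: fix one position, arrange the rest. (10-1)! = 362880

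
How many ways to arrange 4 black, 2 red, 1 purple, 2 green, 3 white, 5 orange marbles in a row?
17! / (4! × 2! × 1! × 2! × 3! × 5!) = 5145940800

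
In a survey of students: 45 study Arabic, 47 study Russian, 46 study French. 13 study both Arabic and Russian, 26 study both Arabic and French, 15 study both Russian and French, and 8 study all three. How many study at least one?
|A∪B∪C| = 45+47+46-13-26-15+8 = 92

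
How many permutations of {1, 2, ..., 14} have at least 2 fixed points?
Exactly j fixed points: C(14,j)·!(14-j); sum over j ≥ 2 (derangement numbers via !m = (m-1)·(!(m-1) + !(m-2)): !0..!12 = 1, 0, 1, 2, 9, 44, 265, 1854, 14833, 133496, 1334961, 14684570, 176214841). Σ_{j=2}^{14} C(14,j)·!(14-j) = C(14,2)·!12 + C(14,3)·!11 + C(14,4)·!10 + C(14,5)·!9 + C(14,6)·!8 + C(14,7)·!7 + C(14,8)·!6 + C(14,9)·!5 + C(14,10)·!4 + C(14,11)·!3 + C(14,12)·!2 + C(14,13)·!1 + C(14,14)·!0 = 91·176214841 + 364·14684570 + 1001·1334961 + 2002·133496 + 3003·14833 + 3432·1854 + 3003·265 + 2002·44 + 1001·9 + 364·2 + 91·1 + 14·0 + 1·1 = 23036089103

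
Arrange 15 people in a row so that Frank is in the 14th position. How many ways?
Fix one position: (15-1)! = 87178291200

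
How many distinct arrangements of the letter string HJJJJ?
5! / (1! × 4!) = 5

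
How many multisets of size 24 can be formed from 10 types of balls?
C(24+10-1, 10-1) = C(33, 9) = 38567100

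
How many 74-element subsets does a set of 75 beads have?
C(75,74) = 75!/(74!×1!) = 75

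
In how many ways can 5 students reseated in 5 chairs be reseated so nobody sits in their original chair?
!5 = Σ_{j=0}^{5} (-1)^j·5!/j! = 120 - 120 + 60 - 20 + 5 - 1 = 44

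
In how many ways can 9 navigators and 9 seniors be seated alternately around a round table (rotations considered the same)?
Fix one of the navigators: (9-1)! ways for the remaining navigators, × 9! ways for the seniors = 40320 × 362880 = 14631321600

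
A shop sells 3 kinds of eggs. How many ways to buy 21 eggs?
C(21+3-1, 3-1) = C(23, 2) = 253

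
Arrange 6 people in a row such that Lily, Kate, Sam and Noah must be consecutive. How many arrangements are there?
Treat the 4 as one block: (6-4+1)! × 4! = 6 × 24 = 144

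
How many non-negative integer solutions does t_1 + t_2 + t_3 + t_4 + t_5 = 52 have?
C(52+5-1, 5-1) = C(56, 4) = 367290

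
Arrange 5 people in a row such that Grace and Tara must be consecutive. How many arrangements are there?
Treat the 2 as one block: (5-2+1)! × 2! = 24 × 2 = 48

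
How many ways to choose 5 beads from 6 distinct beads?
C(6,5) = 6!/(5!×1!) = 6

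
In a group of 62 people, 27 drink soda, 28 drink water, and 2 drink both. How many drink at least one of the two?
|A∪B| = |A| + |B| - |A∩B| = 27 + 28 - 2 = 53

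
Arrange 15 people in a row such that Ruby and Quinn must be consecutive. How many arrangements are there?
Treat the 2 as one block: (15-2+1)! × 2! = 87178291200 × 2 = 174356582400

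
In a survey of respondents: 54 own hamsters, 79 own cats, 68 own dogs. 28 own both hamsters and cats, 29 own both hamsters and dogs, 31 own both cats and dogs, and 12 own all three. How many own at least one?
|A∪B∪C| = 54+79+68-28-29-31+12 = 125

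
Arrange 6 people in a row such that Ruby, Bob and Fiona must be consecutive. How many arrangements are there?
Treat the 3 as one block: (6-3+1)! × 3! = 24 × 6 = 144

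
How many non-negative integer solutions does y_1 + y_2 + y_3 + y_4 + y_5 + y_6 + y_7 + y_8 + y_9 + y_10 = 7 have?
C(7+10-1, 10-1) = C(16, 9) = 11440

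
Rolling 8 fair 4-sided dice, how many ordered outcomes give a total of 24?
Coefficient of x^24 in (x + x² + ... + x^4)^8. By inclusion-exclusion on dice exceeding 4: Σ_j (-1)^j C(8,j)·C(24-1-4j, 7) = C(8,0)·C(23,7) - C(8,1)·C(19,7) + C(8,2)·C(15,7) - C(8,3)·C(11,7) + C(8,4)·C(7,7) = 1·245157 - 8·50388 + 28·6435 - 56·330 + 70·1 = 3823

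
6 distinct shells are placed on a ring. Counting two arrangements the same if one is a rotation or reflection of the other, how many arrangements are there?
(6-1)!/2 = 120/2 = 60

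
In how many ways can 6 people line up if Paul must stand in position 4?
Fix one position: (6-1)! = 120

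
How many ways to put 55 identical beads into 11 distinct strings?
C(55+11-1, 11-1) = C(65, 10) = 179013799328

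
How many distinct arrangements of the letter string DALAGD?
6! / (1! × 1! × 2! × 2!) = 180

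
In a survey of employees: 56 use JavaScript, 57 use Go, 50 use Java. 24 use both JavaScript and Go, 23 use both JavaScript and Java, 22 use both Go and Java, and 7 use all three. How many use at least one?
|A∪B∪C| = 56+57+50-24-23-22+7 = 101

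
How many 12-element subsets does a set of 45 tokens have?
C(45,12) = 45!/(12!×33!) = 28760021745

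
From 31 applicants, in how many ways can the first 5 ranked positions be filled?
P(31,5) = 31!/(31-5)! = 20389320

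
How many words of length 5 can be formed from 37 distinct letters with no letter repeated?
P(37,5) = 37!/(37-5)! = 52307640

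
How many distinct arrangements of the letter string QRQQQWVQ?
8! / (1! × 5! × 1! × 1!) = 336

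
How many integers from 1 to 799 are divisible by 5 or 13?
⌊799/5⌋ + ⌊799/13⌋ - ⌊799/65⌋ = 159 + 61 - 12 = 208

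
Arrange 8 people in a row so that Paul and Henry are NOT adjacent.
Total - adjacent = 8! - (8-1)!×2 = 40320 - 10080 = 30240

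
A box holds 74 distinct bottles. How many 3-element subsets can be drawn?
C(74,3) = 74!/(3!×71!) = 64824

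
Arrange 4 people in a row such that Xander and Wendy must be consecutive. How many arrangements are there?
Treat the 2 as one block: (4-2+1)! × 2! = 6 × 2 = 12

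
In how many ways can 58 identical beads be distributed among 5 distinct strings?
C(58+5-1, 5-1) = C(62, 4) = 557845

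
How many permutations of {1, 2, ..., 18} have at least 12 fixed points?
Exactly j fixed points: C(18,j)·!(18-j); sum over j ≥ 12 (derangement numbers via !m = (m-1)·(!(m-1) + !(m-2)): !0..!6 = 1, 0, 1, 2, 9, 44, 265). Σ_{j=12}^{18} C(18,j)·!(18-j) = C(18,12)·!6 + C(18,13)·!5 + C(18,14)·!4 + C(18,15)·!3 + C(18,16)·!2 + C(18,17)·!1 + C(18,18)·!0 = 18564·265 + 8568·44 + 3060·9 + 816·2 + 153·1 + 18·0 + 1·1 = 5325778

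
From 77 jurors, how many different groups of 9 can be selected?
C(77,9) = 77!/(9!×68!) = 161322559475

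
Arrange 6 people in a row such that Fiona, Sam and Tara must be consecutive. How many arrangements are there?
Treat the 3 as one block: (6-3+1)! × 3! = 24 × 6 = 144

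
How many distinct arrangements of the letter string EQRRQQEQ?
8! / (2! × 2! × 4!) = 420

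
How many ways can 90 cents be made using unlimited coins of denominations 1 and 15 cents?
Coefficient of x^90 in 1/(1-x^1) · 1/(1-x^15). Use j coins of 15 for j = 0..⌊90/15⌋ = 6, the rest in 1s: 6 + 1 = 7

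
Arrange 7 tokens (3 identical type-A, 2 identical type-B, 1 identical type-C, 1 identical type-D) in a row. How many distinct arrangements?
7! / (3! × 2! × 1! × 1!) = 420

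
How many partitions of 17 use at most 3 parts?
By conjugation, equals partitions of 17 into parts ≤ 3. Let r_j(i) = number of partitions of i into parts ≤ j, for i = 0..17. r_1(i) = 1 for all i; r_j(i) = r_{j-1}(i) + r_j(i-j). Rows j = 2..3: ≤2: 1 1 2 2 3 3 4 4 5 5 6 6 7 7 8 8 9 9; ≤3: 1 1 2 3 4 5 7 8 10 12 14 16 19 21 24 27 30 33. r_3(17) = 33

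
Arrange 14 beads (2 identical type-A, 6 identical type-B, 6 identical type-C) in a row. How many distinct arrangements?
14! / (2! × 6! × 6!) = 84084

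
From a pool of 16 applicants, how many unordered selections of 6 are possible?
C(16,6) = 16!/(6!×10!) = 8008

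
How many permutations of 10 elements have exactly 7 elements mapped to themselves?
Choose the 7 fixed points C(10,7) = 120, derange the rest: !3 = Σ_{j=0}^{3} (-1)^j·3!/j! = 6 - 6 + 3 - 1 = 2. Product = 120 × 2 = 240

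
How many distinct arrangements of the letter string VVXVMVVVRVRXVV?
14! / (2! × 2! × 9! × 1!) = 60060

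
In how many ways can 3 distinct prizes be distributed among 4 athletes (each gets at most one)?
P(4,3) = 4!/(4-3)! = 24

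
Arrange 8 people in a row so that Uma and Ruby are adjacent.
Treat as block: (8-1)! × 2! = 5040 × 2 = 10080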